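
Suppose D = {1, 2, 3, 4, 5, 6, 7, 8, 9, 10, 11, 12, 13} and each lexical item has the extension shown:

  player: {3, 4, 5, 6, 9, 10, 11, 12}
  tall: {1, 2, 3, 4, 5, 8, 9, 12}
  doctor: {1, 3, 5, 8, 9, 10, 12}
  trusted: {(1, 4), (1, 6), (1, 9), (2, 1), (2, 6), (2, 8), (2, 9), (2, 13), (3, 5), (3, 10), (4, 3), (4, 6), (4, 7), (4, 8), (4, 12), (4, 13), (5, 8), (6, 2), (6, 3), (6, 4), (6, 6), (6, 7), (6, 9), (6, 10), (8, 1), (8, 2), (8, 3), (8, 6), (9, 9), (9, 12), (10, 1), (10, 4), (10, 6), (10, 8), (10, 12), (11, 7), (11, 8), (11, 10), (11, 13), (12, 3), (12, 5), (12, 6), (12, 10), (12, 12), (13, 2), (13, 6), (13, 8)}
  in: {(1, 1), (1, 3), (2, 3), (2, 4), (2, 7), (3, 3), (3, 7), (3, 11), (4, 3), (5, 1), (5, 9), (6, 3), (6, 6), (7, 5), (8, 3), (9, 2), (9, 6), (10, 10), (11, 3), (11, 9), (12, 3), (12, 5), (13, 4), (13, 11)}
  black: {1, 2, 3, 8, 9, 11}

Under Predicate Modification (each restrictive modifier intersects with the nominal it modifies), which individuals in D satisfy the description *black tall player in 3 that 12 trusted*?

{3}

⟦in 3⟧ = {x : ⟨x, 3⟩ ∈ ⟦in⟧} = {1, 2, 3, 4, 6, 8, 11, 12}
⟦that 12 trusted⟧ = {x : ⟨12, x⟩ ∈ ⟦trusted⟧} = {3, 5, 6, 10, 12}
⟦player⟧ = {3, 4, 5, 6, 9, 10, 11, 12}
… ∩ ⟦in 3⟧ = {3, 4, 5, 6, 9, 10, 11, 12} ∩ {1, 2, 3, 4, 6, 8, 11, 12} = {3, 4, 6, 11, 12}
… ∩ ⟦that 12 trusted⟧ = {3, 4, 6, 11, 12} ∩ {3, 5, 6, 10, 12} = {3, 6, 12}
… ∩ ⟦black⟧ = {3, 6, 12} ∩ {1, 2, 3, 8, 9, 11} = {3}
… ∩ ⟦tall⟧ = {3} ∩ {1, 2, 3, 4, 5, 8, 9, 12} = {3}
So ⟦black tall player in 3 that 12 trusted⟧ = {3}.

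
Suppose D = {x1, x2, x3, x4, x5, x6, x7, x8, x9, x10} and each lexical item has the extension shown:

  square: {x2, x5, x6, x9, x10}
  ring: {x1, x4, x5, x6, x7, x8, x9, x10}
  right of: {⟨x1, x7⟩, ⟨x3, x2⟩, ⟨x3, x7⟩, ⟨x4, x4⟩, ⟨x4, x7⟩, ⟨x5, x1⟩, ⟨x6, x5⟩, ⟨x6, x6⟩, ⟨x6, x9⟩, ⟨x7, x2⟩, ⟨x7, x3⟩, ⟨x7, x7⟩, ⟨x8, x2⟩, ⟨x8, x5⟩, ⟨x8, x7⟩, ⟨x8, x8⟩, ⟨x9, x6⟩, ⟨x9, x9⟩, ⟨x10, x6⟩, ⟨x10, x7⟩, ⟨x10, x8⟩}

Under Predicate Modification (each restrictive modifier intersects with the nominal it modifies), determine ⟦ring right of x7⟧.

⟦right of x7⟧ = {x : ⟨x, x7⟩ ∈ ⟦right of⟧} = {x1, x3, x4, x7, x8, x10}
⟦ring⟧ = {x1, x4, x5, x6, x7, x8, x9, x10}
… ∩ ⟦right of x7⟧ = {x1, x4, x5, x6, x7, x8, x9, x10} ∩ {x1, x3, x4, x7, x8, x10} = {x1, x4, x7, x8, x10}
So ⟦ring right of x7⟧ = {x1, x4, x7, x8, x10}.

{x1, x4, x7, x8, x10}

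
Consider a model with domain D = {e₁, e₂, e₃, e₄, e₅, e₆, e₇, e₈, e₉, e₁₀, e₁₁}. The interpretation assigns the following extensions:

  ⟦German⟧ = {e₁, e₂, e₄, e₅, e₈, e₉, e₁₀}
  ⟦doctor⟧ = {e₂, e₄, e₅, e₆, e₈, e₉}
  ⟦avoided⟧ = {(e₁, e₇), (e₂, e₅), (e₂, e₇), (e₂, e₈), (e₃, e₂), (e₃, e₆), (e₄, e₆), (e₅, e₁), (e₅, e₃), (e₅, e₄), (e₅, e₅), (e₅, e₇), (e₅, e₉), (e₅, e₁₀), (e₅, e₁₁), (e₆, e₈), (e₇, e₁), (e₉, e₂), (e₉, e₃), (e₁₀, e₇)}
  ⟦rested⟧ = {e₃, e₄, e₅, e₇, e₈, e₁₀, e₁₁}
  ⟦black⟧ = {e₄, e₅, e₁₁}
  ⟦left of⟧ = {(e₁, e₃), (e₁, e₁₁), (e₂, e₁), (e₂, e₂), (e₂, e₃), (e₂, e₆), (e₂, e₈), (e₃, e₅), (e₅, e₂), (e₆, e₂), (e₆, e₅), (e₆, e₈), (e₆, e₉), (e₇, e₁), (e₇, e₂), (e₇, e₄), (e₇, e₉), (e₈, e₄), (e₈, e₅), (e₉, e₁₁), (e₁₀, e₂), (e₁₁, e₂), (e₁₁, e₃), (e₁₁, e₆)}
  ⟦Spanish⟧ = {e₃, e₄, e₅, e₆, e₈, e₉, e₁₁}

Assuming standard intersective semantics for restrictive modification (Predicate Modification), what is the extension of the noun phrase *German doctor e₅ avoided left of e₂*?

{e₅}

⟦e₅ avoided⟧ = {x : ⟨e₅, x⟩ ∈ ⟦avoided⟧} = {e₁, e₃, e₄, e₅, e₇, e₉, e₁₀, e₁₁}
⟦left of e₂⟧ = {x : ⟨x, e₂⟩ ∈ ⟦left of⟧} = {e₂, e₅, e₆, e₇, e₁₀, e₁₁}
⟦doctor⟧ = {e₂, e₄, e₅, e₆, e₈, e₉}
… ∩ ⟦e₅ avoided⟧ = {e₂, e₄, e₅, e₆, e₈, e₉} ∩ {e₁, e₃, e₄, e₅, e₇, e₉, e₁₀, e₁₁} = {e₄, e₅, e₉}
… ∩ ⟦left of e₂⟧ = {e₄, e₅, e₉} ∩ {e₂, e₅, e₆, e₇, e₁₀, e₁₁} = {e₅}
… ∩ ⟦German⟧ = {e₅} ∩ {e₁, e₂, e₄, e₅, e₈, e₉, e₁₀} = {e₅}
So ⟦German doctor e₅ avoided left of e₂⟧ = {e₅}.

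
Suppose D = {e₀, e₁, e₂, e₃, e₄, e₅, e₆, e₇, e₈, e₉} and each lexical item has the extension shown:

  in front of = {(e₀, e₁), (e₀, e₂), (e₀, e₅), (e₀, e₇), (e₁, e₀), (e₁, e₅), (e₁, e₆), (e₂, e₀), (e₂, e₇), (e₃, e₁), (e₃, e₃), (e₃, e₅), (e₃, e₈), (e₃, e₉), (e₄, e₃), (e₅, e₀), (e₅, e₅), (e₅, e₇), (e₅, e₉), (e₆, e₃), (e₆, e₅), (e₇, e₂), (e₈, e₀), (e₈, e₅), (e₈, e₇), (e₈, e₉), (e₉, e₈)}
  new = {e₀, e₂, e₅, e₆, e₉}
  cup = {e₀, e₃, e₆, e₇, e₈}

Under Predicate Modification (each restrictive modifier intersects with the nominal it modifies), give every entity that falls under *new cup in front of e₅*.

{e₀, e₆}

⟦in front of e₅⟧ = {x : ⟨x, e₅⟩ ∈ ⟦in front of⟧} = {e₀, e₁, e₃, e₅, e₆, e₈}
⟦cup⟧ = {e₀, e₃, e₆, e₇, e₈}
… ∩ ⟦in front of e₅⟧ = {e₀, e₃, e₆, e₇, e₈} ∩ {e₀, e₁, e₃, e₅, e₆, e₈} = {e₀, e₃, e₆, e₈}
… ∩ ⟦new⟧ = {e₀, e₃, e₆, e₈} ∩ {e₀, e₂, e₅, e₆, e₉} = {e₀, e₆}
So ⟦new cup in front of e₅⟧ = {e₀, e₆}.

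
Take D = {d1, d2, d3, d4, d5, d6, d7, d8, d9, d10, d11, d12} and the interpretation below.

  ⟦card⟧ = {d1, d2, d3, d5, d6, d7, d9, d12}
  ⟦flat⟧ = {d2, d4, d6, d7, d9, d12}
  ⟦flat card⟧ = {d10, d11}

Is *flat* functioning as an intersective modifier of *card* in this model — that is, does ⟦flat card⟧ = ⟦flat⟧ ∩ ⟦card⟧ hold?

⟦flat⟧ ∩ ⟦card⟧ = {d2, d4, d6, d7, d9, d12} ∩ {d1, d2, d3, d5, d6, d7, d9, d12} = {d2, d6, d7, d9, d12}
Observed ⟦flat card⟧ = {d10, d11}.
These differ, so the modifier is not intersective in this model.

no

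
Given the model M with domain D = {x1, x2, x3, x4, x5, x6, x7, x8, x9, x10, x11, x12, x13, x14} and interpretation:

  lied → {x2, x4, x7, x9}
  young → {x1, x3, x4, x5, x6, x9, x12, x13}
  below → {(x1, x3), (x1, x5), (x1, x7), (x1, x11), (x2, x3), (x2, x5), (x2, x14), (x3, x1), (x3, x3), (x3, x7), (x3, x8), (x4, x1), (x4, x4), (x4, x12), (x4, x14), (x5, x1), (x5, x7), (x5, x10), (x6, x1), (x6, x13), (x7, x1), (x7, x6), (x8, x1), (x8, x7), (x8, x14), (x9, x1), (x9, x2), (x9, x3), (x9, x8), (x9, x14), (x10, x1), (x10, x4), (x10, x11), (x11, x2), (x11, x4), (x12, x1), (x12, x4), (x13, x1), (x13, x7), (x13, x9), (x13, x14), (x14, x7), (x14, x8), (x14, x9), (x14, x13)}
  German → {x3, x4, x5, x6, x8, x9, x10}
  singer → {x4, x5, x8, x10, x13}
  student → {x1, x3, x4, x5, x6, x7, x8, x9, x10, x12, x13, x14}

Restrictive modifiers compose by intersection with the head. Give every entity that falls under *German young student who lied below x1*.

{x4, x9}

⟦who lied⟧ = ⟦lied⟧ = {x2, x4, x7, x9}
⟦below x1⟧ = {x : ⟨x, x1⟩ ∈ ⟦below⟧} = {x3, x4, x5, x6, x7, x8, x9, x10, x12, x13}
⟦student⟧ = {x1, x3, x4, x5, x6, x7, x8, x9, x10, x12, x13, x14}
… ∩ ⟦who lied⟧ = {x1, x3, x4, x5, x6, x7, x8, x9, x10, x12, x13, x14} ∩ {x2, x4, x7, x9} = {x4, x7, x9}
… ∩ ⟦below x1⟧ = {x4, x7, x9} ∩ {x3, x4, x5, x6, x7, x8, x9, x10, x12, x13} = {x4, x7, x9}
… ∩ ⟦German⟧ = {x4, x7, x9} ∩ {x3, x4, x5, x6, x8, x9, x10} = {x4, x9}
… ∩ ⟦young⟧ = {x4, x9} ∩ {x1, x3, x4, x5, x6, x9, x12, x13} = {x4, x9}
So ⟦German young student who lied below x1⟧ = {x4, x9}.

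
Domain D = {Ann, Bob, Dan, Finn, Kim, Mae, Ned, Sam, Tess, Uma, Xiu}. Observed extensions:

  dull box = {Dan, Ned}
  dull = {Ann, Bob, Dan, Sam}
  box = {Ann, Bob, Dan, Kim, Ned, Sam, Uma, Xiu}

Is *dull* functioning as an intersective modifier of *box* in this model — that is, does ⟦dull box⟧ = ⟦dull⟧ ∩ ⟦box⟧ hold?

no

⟦dull⟧ ∩ ⟦box⟧ = {Ann, Bob, Dan, Sam} ∩ {Ann, Bob, Dan, Kim, Ned, Sam, Uma, Xiu} = {Ann, Bob, Dan, Sam}
Observed ⟦dull box⟧ = {Dan, Ned}.
These differ, so the modifier is not intersective in this model.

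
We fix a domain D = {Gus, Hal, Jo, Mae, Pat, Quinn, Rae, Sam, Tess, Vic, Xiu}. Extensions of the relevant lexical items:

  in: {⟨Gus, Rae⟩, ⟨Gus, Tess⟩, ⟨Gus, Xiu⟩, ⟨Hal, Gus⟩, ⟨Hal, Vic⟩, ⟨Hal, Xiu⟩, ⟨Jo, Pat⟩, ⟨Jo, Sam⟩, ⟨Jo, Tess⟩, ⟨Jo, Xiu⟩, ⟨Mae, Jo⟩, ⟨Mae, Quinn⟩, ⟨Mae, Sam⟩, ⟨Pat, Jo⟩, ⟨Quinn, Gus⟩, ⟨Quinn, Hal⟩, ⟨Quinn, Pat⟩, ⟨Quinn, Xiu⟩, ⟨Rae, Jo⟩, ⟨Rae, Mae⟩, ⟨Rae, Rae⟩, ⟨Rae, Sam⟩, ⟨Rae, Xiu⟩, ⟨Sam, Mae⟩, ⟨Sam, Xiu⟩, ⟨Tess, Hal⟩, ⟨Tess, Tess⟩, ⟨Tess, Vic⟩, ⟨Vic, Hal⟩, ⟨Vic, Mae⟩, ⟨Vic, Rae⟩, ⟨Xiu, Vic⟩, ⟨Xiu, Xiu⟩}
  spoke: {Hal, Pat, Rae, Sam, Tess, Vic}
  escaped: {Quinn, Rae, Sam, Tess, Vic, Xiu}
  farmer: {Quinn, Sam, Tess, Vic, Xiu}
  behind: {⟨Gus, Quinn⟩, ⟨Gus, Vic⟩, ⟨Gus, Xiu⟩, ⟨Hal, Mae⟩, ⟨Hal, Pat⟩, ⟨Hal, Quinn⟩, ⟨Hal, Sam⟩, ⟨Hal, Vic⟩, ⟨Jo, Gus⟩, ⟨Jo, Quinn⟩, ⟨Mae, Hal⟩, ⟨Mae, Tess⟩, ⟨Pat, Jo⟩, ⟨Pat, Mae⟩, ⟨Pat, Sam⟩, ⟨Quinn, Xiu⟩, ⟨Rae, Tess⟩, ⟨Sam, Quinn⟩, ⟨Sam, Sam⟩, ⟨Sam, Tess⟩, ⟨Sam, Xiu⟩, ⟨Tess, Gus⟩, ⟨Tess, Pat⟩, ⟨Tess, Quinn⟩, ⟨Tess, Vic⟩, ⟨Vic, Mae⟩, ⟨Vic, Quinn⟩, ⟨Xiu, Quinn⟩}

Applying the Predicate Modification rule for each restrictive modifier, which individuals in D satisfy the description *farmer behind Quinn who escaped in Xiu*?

{Sam, Xiu}

⟦behind Quinn⟧ = {x : ⟨x, Quinn⟩ ∈ ⟦behind⟧} = {Gus, Hal, Jo, Sam, Tess, Vic, Xiu}
⟦who escaped⟧ = ⟦escaped⟧ = {Quinn, Rae, Sam, Tess, Vic, Xiu}
⟦in Xiu⟧ = {x : ⟨x, Xiu⟩ ∈ ⟦in⟧} = {Gus, Hal, Jo, Quinn, Rae, Sam, Xiu}
⟦farmer⟧ = {Quinn, Sam, Tess, Vic, Xiu}
… ∩ ⟦behind Quinn⟧ = {Quinn, Sam, Tess, Vic, Xiu} ∩ {Gus, Hal, Jo, Sam, Tess, Vic, Xiu} = {Sam, Tess, Vic, Xiu}
… ∩ ⟦who escaped⟧ = {Sam, Tess, Vic, Xiu} ∩ {Quinn, Rae, Sam, Tess, Vic, Xiu} = {Sam, Tess, Vic, Xiu}
… ∩ ⟦in Xiu⟧ = {Sam, Tess, Vic, Xiu} ∩ {Gus, Hal, Jo, Quinn, Rae, Sam, Xiu} = {Sam, Xiu}
So ⟦farmer behind Quinn who escaped in Xiu⟧ = {Sam, Xiu}.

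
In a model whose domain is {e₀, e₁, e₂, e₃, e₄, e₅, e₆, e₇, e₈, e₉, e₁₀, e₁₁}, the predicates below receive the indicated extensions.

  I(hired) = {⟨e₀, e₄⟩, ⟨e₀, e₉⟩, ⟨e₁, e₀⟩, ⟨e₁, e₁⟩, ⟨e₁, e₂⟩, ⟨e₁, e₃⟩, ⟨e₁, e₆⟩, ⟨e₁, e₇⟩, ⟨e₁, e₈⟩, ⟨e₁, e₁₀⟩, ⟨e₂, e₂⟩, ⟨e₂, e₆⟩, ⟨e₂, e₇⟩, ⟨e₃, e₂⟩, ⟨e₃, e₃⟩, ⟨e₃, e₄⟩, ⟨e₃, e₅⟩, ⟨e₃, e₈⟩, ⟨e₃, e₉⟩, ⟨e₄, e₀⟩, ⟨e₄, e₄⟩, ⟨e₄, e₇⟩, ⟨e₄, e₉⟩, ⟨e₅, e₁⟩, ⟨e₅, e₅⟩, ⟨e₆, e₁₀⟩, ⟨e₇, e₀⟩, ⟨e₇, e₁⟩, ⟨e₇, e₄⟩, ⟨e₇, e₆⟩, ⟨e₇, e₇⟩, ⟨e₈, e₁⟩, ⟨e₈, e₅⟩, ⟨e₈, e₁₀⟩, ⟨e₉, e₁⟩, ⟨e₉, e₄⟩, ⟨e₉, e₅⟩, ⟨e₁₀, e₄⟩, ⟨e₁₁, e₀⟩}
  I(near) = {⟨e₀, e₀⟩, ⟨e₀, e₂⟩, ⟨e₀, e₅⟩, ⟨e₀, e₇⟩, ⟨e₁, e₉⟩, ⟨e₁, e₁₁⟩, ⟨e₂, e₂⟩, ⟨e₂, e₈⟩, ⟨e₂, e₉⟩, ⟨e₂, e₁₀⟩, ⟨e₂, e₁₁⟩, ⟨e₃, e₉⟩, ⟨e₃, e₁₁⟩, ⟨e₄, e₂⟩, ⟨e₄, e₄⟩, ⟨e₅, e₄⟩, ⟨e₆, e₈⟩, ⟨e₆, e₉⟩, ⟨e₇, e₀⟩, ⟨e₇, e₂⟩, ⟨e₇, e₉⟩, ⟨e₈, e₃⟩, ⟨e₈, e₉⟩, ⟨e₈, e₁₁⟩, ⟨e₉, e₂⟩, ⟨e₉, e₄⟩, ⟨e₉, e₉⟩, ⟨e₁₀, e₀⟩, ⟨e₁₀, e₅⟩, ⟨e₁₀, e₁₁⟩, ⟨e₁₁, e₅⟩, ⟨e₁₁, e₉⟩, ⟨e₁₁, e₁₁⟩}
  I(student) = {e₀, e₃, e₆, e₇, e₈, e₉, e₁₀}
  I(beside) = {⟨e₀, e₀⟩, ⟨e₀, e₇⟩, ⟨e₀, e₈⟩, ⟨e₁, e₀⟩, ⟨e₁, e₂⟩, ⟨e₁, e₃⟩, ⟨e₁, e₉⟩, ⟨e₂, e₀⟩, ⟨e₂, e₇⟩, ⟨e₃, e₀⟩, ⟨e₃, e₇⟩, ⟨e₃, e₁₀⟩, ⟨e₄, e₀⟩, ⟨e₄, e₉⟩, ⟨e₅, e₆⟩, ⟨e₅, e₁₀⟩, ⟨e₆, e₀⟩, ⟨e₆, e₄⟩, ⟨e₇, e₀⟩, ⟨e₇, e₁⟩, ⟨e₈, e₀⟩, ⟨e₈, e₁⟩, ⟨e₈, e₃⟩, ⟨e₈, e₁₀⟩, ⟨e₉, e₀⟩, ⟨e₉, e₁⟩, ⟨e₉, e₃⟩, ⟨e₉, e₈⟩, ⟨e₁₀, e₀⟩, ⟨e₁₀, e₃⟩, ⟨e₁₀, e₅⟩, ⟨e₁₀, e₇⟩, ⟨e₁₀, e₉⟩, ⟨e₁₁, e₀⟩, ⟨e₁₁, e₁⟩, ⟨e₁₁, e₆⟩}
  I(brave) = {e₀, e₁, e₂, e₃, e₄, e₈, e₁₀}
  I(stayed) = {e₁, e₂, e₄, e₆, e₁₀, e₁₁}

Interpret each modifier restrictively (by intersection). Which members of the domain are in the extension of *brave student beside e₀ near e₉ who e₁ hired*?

{e₃, e₈}

⟦beside e₀⟧ = {x : ⟨x, e₀⟩ ∈ ⟦beside⟧} = {e₀, e₁, e₂, e₃, e₄, e₆, e₇, e₈, e₉, e₁₀, e₁₁}
⟦near e₉⟧ = {x : ⟨x, e₉⟩ ∈ ⟦near⟧} = {e₁, e₂, e₃, e₆, e₇, e₈, e₉, e₁₁}
⟦who e₁ hired⟧ = {x : ⟨e₁, x⟩ ∈ ⟦hired⟧} = {e₀, e₁, e₂, e₃, e₆, e₇, e₈, e₁₀}
⟦student⟧ = {e₀, e₃, e₆, e₇, e₈, e₉, e₁₀}
… ∩ ⟦beside e₀⟧ = {e₀, e₃, e₆, e₇, e₈, e₉, e₁₀} ∩ {e₀, e₁, e₂, e₃, e₄, e₆, e₇, e₈, e₉, e₁₀, e₁₁} = {e₀, e₃, e₆, e₇, e₈, e₉, e₁₀}
… ∩ ⟦near e₉⟧ = {e₀, e₃, e₆, e₇, e₈, e₉, e₁₀} ∩ {e₁, e₂, e₃, e₆, e₇, e₈, e₉, e₁₁} = {e₃, e₆, e₇, e₈, e₉}
… ∩ ⟦who e₁ hired⟧ = {e₃, e₆, e₇, e₈, e₉} ∩ {e₀, e₁, e₂, e₃, e₆, e₇, e₈, e₁₀} = {e₃, e₆, e₇, e₈}
… ∩ ⟦brave⟧ = {e₃, e₆, e₇, e₈} ∩ {e₀, e₁, e₂, e₃, e₄, e₈, e₁₀} = {e₃, e₈}
So ⟦brave student beside e₀ near e₉ who e₁ hired⟧ = {e₃, e₈}.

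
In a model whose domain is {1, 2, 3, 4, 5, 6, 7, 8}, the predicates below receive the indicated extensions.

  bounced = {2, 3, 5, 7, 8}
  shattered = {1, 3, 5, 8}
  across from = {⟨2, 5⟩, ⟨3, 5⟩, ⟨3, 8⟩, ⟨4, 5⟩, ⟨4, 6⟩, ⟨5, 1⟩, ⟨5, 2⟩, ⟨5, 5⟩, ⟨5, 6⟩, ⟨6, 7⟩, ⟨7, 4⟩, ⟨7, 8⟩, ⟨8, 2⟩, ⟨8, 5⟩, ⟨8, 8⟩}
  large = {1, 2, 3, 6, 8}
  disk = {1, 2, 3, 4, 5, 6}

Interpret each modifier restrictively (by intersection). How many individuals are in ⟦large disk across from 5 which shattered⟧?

1

⟦across from 5⟧ = {x : ⟨x, 5⟩ ∈ ⟦across from⟧} = {2, 3, 4, 5, 8}
⟦which shattered⟧ = ⟦shattered⟧ = {1, 3, 5, 8}
⟦disk⟧ = {1, 2, 3, 4, 5, 6}
… ∩ ⟦across from 5⟧ = {1, 2, 3, 4, 5, 6} ∩ {2, 3, 4, 5, 8} = {2, 3, 4, 5}
… ∩ ⟦which shattered⟧ = {2, 3, 4, 5} ∩ {1, 3, 5, 8} = {3, 5}
… ∩ ⟦large⟧ = {3, 5} ∩ {1, 2, 3, 6, 8} = {3}
⟦large disk across from 5 which shattered⟧ = {3}, so the cardinality is 1.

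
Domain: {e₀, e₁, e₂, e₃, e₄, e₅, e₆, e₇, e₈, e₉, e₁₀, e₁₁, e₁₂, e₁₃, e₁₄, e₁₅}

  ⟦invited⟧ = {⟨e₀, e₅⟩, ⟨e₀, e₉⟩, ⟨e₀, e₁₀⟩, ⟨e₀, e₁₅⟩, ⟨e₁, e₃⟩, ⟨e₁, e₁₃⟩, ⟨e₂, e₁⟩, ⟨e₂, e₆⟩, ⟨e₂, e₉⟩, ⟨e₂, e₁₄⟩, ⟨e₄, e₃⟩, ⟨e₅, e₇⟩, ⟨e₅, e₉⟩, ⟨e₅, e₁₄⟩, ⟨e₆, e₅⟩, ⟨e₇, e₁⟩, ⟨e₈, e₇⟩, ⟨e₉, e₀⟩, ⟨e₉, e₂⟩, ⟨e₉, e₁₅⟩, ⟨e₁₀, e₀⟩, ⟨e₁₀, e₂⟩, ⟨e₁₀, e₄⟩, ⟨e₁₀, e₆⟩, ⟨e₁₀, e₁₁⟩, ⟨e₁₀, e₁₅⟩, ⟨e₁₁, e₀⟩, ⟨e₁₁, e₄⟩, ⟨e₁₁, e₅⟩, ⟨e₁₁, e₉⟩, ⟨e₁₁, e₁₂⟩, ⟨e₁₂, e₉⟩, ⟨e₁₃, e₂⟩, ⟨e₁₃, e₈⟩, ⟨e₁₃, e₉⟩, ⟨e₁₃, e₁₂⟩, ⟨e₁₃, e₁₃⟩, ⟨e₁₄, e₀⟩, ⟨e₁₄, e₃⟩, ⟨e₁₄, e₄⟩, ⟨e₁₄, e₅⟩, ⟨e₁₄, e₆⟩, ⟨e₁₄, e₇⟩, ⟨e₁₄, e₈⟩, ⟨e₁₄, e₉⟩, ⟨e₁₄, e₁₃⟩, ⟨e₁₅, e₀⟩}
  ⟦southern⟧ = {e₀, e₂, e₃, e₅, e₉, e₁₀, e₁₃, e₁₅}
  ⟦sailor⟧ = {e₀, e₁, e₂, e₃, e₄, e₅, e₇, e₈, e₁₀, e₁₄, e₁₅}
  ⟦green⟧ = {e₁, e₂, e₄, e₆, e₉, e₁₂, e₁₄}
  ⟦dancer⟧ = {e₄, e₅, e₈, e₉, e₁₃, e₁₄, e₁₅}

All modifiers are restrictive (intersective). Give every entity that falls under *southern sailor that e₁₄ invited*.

{e₀, e₃, e₅}

⟦that e₁₄ invited⟧ = {x : ⟨e₁₄, x⟩ ∈ ⟦invited⟧} = {e₀, e₃, e₄, e₅, e₆, e₇, e₈, e₉, e₁₃}
⟦sailor⟧ = {e₀, e₁, e₂, e₃, e₄, e₅, e₇, e₈, e₁₀, e₁₄, e₁₅}
… ∩ ⟦that e₁₄ invited⟧ = {e₀, e₁, e₂, e₃, e₄, e₅, e₇, e₈, e₁₀, e₁₄, e₁₅} ∩ {e₀, e₃, e₄, e₅, e₆, e₇, e₈, e₉, e₁₃} = {e₀, e₃, e₄, e₅, e₇, e₈}
… ∩ ⟦southern⟧ = {e₀, e₃, e₄, e₅, e₇, e₈} ∩ {e₀, e₂, e₃, e₅, e₉, e₁₀, e₁₃, e₁₅} = {e₀, e₃, e₅}
So ⟦southern sailor that e₁₄ invited⟧ = {e₀, e₃, e₅}.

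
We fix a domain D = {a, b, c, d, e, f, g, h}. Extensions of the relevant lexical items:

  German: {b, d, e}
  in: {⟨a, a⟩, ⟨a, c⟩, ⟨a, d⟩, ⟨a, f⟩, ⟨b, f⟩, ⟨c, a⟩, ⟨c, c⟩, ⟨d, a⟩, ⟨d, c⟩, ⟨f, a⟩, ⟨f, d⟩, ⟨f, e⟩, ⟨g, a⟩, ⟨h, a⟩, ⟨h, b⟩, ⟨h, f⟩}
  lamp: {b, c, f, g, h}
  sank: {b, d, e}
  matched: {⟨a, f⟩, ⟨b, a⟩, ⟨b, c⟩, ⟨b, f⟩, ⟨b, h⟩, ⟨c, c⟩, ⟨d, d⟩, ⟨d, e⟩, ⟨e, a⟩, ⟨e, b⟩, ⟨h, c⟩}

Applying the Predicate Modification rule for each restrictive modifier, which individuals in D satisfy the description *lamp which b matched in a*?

⟦which b matched⟧ = {x : ⟨b, x⟩ ∈ ⟦matched⟧} = {a, c, f, h}
⟦in a⟧ = {x : ⟨x, a⟩ ∈ ⟦in⟧} = {a, c, d, f, g, h}
⟦lamp⟧ = {b, c, f, g, h}
… ∩ ⟦which b matched⟧ = {b, c, f, g, h} ∩ {a, c, f, h} = {c, f, h}
… ∩ ⟦in a⟧ = {c, f, h} ∩ {a, c, d, f, g, h} = {c, f, h}
So ⟦lamp which b matched in a⟧ = {c, f, h}.

{c, f, h}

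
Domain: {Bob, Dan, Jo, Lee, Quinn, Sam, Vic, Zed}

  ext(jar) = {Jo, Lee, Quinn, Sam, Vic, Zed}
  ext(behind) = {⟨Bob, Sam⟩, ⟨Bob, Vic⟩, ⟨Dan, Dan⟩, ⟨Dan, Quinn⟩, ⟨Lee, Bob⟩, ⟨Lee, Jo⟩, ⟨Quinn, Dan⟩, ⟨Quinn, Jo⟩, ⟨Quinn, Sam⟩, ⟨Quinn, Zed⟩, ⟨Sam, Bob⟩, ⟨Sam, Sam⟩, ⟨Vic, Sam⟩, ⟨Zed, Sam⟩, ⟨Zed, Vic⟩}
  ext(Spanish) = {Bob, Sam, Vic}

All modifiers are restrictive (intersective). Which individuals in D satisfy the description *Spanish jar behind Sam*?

⟦behind Sam⟧ = {x : ⟨x, Sam⟩ ∈ ⟦behind⟧} = {Bob, Quinn, Sam, Vic, Zed}
⟦jar⟧ = {Jo, Lee, Quinn, Sam, Vic, Zed}
… ∩ ⟦behind Sam⟧ = {Jo, Lee, Quinn, Sam, Vic, Zed} ∩ {Bob, Quinn, Sam, Vic, Zed} = {Quinn, Sam, Vic, Zed}
… ∩ ⟦Spanish⟧ = {Quinn, Sam, Vic, Zed} ∩ {Bob, Sam, Vic} = {Sam, Vic}
So ⟦Spanish jar behind Sam⟧ = {Sam, Vic}.

{Sam, Vic}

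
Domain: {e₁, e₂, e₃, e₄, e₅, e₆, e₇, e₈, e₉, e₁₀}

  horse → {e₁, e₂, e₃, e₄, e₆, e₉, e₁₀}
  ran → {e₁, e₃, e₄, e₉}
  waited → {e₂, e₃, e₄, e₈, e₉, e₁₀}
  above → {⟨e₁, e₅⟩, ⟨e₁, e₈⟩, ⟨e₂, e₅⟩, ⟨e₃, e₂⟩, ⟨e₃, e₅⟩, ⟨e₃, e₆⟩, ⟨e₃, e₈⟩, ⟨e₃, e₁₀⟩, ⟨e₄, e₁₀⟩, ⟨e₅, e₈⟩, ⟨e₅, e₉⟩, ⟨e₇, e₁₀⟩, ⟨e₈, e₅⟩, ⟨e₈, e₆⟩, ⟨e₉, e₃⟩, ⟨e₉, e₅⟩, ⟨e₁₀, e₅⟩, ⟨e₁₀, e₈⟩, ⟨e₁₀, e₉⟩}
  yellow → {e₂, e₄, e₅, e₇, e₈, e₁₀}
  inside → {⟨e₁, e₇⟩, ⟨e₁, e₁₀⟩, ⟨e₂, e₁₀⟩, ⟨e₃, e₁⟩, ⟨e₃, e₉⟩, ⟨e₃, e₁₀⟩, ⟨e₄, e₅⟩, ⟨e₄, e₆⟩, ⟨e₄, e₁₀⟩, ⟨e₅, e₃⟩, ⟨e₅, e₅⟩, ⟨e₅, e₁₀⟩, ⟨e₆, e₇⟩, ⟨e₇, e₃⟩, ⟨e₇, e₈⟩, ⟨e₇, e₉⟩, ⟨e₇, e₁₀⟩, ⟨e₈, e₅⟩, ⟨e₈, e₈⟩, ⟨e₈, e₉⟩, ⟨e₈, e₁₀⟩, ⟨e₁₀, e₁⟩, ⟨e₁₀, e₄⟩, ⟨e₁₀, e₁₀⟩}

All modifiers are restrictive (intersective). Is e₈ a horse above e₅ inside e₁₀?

⟦above e₅⟧ = {x : ⟨x, e₅⟩ ∈ ⟦above⟧} = {e₁, e₂, e₃, e₈, e₉, e₁₀}
⟦inside e₁₀⟧ = {x : ⟨x, e₁₀⟩ ∈ ⟦inside⟧} = {e₁, e₂, e₃, e₄, e₅, e₇, e₈, e₁₀}
⟦horse⟧ = {e₁, e₂, e₃, e₄, e₆, e₉, e₁₀}
… ∩ ⟦above e₅⟧ = {e₁, e₂, e₃, e₄, e₆, e₉, e₁₀} ∩ {e₁, e₂, e₃, e₈, e₉, e₁₀} = {e₁, e₂, e₃, e₉, e₁₀}
… ∩ ⟦inside e₁₀⟧ = {e₁, e₂, e₃, e₉, e₁₀} ∩ {e₁, e₂, e₃, e₄, e₅, e₇, e₈, e₁₀} = {e₁, e₂, e₃, e₁₀}
⟦horse above e₅ inside e₁₀⟧ = {e₁, e₂, e₃, e₁₀}; e₈ ∉ this set.

no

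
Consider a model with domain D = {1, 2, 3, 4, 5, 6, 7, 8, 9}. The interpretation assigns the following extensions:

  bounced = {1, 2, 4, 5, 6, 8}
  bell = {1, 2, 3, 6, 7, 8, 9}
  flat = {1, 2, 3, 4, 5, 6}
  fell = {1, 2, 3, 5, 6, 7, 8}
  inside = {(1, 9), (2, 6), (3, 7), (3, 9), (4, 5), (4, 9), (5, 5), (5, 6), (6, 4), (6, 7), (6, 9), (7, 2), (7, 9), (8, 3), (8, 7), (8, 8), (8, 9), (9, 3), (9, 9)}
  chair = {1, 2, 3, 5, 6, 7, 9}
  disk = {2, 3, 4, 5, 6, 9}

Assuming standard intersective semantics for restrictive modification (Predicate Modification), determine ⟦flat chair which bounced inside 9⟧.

{1, 6}

⟦which bounced⟧ = ⟦bounced⟧ = {1, 2, 4, 5, 6, 8}
⟦inside 9⟧ = {x : ⟨x, 9⟩ ∈ ⟦inside⟧} = {1, 3, 4, 6, 7, 8, 9}
⟦chair⟧ = {1, 2, 3, 5, 6, 7, 9}
… ∩ ⟦which bounced⟧ = {1, 2, 3, 5, 6, 7, 9} ∩ {1, 2, 4, 5, 6, 8} = {1, 2, 5, 6}
… ∩ ⟦inside 9⟧ = {1, 2, 5, 6} ∩ {1, 3, 4, 6, 7, 8, 9} = {1, 6}
… ∩ ⟦flat⟧ = {1, 6} ∩ {1, 2, 3, 4, 5, 6} = {1, 6}
So ⟦flat chair which bounced inside 9⟧ = {1, 6}.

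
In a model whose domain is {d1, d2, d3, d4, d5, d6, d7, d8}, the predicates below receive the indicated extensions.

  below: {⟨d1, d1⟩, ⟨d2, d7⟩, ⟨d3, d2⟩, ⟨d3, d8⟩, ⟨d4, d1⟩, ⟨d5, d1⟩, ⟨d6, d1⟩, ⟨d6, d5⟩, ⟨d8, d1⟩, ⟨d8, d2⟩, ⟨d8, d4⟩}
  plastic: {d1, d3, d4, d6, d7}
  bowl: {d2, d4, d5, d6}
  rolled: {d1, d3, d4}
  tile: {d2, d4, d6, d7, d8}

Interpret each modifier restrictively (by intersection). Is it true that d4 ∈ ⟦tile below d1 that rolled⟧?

⟦below d1⟧ = {x : ⟨x, d1⟩ ∈ ⟦below⟧} = {d1, d4, d5, d6, d8}
⟦that rolled⟧ = ⟦rolled⟧ = {d1, d3, d4}
⟦tile⟧ = {d2, d4, d6, d7, d8}
… ∩ ⟦below d1⟧ = {d2, d4, d6, d7, d8} ∩ {d1, d4, d5, d6, d8} = {d4, d6, d8}
… ∩ ⟦that rolled⟧ = {d4, d6, d8} ∩ {d1, d3, d4} = {d4}
⟦tile below d1 that rolled⟧ = {d4}; d4 ∈ this set.

yes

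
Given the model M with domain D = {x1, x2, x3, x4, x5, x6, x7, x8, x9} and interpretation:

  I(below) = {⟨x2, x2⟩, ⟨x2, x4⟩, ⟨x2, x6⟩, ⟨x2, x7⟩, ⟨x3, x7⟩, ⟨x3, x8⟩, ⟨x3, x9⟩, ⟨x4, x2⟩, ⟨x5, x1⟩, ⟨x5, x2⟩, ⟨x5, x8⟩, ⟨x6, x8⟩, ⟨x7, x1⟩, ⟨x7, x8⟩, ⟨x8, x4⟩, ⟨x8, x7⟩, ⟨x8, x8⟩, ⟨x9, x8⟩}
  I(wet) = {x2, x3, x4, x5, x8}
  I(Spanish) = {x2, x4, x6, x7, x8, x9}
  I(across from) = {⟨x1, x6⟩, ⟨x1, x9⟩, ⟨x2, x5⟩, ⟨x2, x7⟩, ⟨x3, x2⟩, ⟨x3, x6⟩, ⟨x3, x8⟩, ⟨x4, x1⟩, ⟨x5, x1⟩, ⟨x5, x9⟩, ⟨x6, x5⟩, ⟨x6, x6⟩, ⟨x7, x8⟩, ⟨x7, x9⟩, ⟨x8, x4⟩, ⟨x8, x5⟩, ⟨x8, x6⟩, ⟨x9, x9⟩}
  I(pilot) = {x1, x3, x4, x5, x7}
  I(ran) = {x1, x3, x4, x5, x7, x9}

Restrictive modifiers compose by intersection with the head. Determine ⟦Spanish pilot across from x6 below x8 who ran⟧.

{}

⟦across from x6⟧ = {x : ⟨x, x6⟩ ∈ ⟦across from⟧} = {x1, x3, x6, x8}
⟦below x8⟧ = {x : ⟨x, x8⟩ ∈ ⟦below⟧} = {x3, x5, x6, x7, x8, x9}
⟦who ran⟧ = ⟦ran⟧ = {x1, x3, x4, x5, x7, x9}
⟦pilot⟧ = {x1, x3, x4, x5, x7}
… ∩ ⟦across from x6⟧ = {x1, x3, x4, x5, x7} ∩ {x1, x3, x6, x8} = {x1, x3}
… ∩ ⟦below x8⟧ = {x1, x3} ∩ {x3, x5, x6, x7, x8, x9} = {x3}
… ∩ ⟦who ran⟧ = {x3} ∩ {x1, x3, x4, x5, x7, x9} = {x3}
… ∩ ⟦Spanish⟧ = {x3} ∩ {x2, x4, x6, x7, x8, x9} = ∅
So ⟦Spanish pilot across from x6 below x8 who ran⟧ = {}.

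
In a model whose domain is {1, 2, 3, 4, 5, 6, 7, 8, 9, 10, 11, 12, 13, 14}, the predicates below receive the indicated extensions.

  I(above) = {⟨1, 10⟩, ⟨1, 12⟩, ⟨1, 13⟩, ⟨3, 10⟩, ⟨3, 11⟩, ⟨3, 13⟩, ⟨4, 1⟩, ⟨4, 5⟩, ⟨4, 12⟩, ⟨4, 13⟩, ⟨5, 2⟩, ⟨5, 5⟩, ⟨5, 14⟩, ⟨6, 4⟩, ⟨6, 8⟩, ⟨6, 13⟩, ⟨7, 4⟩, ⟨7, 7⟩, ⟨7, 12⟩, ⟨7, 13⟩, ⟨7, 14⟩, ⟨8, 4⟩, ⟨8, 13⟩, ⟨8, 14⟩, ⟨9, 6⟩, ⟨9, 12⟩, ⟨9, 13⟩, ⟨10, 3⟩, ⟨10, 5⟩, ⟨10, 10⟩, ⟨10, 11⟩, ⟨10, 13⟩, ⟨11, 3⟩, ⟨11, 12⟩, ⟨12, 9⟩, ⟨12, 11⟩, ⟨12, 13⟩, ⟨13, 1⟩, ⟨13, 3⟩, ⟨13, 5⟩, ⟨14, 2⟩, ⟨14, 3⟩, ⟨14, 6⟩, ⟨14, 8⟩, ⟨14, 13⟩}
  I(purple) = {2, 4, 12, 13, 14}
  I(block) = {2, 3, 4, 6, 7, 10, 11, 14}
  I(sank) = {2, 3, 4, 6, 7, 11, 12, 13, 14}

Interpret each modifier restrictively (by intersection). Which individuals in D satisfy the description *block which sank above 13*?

{3, 4, 6, 7, 14}

⟦which sank⟧ = ⟦sank⟧ = {2, 3, 4, 6, 7, 11, 12, 13, 14}
⟦above 13⟧ = {x : ⟨x, 13⟩ ∈ ⟦above⟧} = {1, 3, 4, 6, 7, 8, 9, 10, 12, 14}
⟦block⟧ = {2, 3, 4, 6, 7, 10, 11, 14}
… ∩ ⟦which sank⟧ = {2, 3, 4, 6, 7, 10, 11, 14} ∩ {2, 3, 4, 6, 7, 11, 12, 13, 14} = {2, 3, 4, 6, 7, 11, 14}
… ∩ ⟦above 13⟧ = {2, 3, 4, 6, 7, 11, 14} ∩ {1, 3, 4, 6, 7, 8, 9, 10, 12, 14} = {3, 4, 6, 7, 14}
So ⟦block which sank above 13⟧ = {3, 4, 6, 7, 14}.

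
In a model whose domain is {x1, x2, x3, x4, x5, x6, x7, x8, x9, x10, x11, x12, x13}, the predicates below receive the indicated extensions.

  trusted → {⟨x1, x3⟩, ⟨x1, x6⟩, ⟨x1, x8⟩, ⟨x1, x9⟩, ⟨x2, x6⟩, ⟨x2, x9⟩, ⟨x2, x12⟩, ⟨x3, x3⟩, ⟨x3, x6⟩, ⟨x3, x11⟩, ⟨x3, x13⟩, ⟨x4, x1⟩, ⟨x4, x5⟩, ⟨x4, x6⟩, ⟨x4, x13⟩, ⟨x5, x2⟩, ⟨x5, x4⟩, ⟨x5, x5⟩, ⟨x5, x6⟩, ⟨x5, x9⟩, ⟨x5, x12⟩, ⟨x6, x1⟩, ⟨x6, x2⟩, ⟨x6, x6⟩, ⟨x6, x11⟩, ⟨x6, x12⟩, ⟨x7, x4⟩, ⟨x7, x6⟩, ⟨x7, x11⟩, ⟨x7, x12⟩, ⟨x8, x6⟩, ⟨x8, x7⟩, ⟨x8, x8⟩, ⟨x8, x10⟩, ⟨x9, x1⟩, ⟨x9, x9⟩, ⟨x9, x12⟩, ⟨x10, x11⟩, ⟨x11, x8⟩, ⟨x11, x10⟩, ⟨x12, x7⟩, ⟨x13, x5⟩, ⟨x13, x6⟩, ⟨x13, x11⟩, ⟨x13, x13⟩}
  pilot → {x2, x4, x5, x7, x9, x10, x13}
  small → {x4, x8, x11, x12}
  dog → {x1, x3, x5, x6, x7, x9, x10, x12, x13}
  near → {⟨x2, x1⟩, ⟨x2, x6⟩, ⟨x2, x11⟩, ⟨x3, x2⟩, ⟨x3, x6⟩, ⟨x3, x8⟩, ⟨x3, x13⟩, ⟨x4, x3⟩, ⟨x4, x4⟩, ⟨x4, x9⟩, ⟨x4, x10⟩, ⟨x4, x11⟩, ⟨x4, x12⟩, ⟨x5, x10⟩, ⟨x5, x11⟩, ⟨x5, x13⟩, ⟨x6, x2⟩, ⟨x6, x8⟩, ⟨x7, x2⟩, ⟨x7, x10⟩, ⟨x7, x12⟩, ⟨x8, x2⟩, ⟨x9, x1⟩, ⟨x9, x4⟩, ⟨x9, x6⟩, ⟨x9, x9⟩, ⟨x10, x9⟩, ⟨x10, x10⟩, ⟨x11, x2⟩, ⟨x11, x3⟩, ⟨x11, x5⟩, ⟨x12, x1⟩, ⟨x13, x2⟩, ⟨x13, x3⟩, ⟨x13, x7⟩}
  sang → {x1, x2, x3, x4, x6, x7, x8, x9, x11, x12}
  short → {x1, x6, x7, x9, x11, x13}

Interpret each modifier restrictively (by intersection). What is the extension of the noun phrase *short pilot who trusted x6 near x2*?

⟦who trusted x6⟧ = {x : ⟨x, x6⟩ ∈ ⟦trusted⟧} = {x1, x2, x3, x4, x5, x6, x7, x8, x13}
⟦near x2⟧ = {x : ⟨x, x2⟩ ∈ ⟦near⟧} = {x3, x6, x7, x8, x11, x13}
⟦pilot⟧ = {x2, x4, x5, x7, x9, x10, x13}
… ∩ ⟦who trusted x6⟧ = {x2, x4, x5, x7, x9, x10, x13} ∩ {x1, x2, x3, x4, x5, x6, x7, x8, x13} = {x2, x4, x5, x7, x13}
… ∩ ⟦near x2⟧ = {x2, x4, x5, x7, x13} ∩ {x3, x6, x7, x8, x11, x13} = {x7, x13}
… ∩ ⟦short⟧ = {x7, x13} ∩ {x1, x6, x7, x9, x11, x13} = {x7, x13}
So ⟦short pilot who trusted x6 near x2⟧ = {x7, x13}.

{x7, x13}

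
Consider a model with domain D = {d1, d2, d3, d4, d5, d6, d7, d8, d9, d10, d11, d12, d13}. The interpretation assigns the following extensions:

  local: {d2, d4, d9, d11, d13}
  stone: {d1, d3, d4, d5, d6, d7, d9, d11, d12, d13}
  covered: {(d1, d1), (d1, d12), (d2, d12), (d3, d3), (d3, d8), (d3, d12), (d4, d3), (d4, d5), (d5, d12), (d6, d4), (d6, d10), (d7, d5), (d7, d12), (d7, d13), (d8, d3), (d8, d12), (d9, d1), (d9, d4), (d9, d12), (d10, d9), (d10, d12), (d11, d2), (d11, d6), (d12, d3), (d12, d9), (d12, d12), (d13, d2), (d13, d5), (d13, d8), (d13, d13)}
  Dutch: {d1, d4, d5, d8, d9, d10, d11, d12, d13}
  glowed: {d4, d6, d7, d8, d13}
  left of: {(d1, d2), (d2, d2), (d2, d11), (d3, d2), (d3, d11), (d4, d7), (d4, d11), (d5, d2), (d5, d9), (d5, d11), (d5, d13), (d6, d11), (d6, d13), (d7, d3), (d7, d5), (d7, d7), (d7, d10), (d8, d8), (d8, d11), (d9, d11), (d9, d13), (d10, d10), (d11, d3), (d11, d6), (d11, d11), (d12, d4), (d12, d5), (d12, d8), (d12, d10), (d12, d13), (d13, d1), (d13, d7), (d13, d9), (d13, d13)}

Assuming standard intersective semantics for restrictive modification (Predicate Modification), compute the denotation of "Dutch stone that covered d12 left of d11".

⟦that covered d12⟧ = {x : ⟨x, d12⟩ ∈ ⟦covered⟧} = {d1, d2, d3, d5, d7, d8, d9, d10, d12}
⟦left of d11⟧ = {x : ⟨x, d11⟩ ∈ ⟦left of⟧} = {d2, d3, d4, d5, d6, d8, d9, d11}
⟦stone⟧ = {d1, d3, d4, d5, d6, d7, d9, d11, d12, d13}
… ∩ ⟦that covered d12⟧ = {d1, d3, d4, d5, d6, d7, d9, d11, d12, d13} ∩ {d1, d2, d3, d5, d7, d8, d9, d10, d12} = {d1, d3, d5, d7, d9, d12}
… ∩ ⟦left of d11⟧ = {d1, d3, d5, d7, d9, d12} ∩ {d2, d3, d4, d5, d6, d8, d9, d11} = {d3, d5, d9}
… ∩ ⟦Dutch⟧ = {d3, d5, d9} ∩ {d1, d4, d5, d8, d9, d10, d11, d12, d13} = {d5, d9}
So ⟦Dutch stone that covered d12 left of d11⟧ = {d5, d9}.

{d5, d9}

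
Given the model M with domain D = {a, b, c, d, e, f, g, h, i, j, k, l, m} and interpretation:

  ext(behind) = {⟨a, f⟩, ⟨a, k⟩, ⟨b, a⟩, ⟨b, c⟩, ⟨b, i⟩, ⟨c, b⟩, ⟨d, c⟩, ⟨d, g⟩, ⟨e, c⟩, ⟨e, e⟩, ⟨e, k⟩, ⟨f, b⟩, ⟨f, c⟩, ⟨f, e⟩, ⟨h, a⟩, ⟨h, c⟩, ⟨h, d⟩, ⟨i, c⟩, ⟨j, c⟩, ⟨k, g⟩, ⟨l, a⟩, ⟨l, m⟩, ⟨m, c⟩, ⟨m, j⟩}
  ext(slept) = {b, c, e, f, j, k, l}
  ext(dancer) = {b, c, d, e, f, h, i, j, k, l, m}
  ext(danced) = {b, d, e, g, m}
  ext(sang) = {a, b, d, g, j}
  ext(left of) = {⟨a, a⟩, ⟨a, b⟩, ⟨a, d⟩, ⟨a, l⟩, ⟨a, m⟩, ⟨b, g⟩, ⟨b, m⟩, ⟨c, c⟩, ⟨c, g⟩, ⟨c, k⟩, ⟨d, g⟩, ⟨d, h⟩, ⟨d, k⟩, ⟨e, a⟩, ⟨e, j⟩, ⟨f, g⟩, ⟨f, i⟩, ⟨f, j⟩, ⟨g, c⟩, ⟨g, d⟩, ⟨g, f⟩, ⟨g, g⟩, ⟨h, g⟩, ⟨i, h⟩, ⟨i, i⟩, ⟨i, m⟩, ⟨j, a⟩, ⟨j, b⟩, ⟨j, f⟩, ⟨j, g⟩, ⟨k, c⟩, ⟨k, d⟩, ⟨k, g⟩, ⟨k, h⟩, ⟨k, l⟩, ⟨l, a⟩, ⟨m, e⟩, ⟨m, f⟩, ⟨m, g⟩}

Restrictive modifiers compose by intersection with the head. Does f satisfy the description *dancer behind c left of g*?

yes

⟦behind c⟧ = {x : ⟨x, c⟩ ∈ ⟦behind⟧} = {b, d, e, f, h, i, j, m}
⟦left of g⟧ = {x : ⟨x, g⟩ ∈ ⟦left of⟧} = {b, c, d, f, g, h, j, k, m}
⟦dancer⟧ = {b, c, d, e, f, h, i, j, k, l, m}
… ∩ ⟦behind c⟧ = {b, c, d, e, f, h, i, j, k, l, m} ∩ {b, d, e, f, h, i, j, m} = {b, d, e, f, h, i, j, m}
… ∩ ⟦left of g⟧ = {b, d, e, f, h, i, j, m} ∩ {b, c, d, f, g, h, j, k, m} = {b, d, f, h, j, m}
⟦dancer behind c left of g⟧ = {b, d, f, h, j, m}; f ∈ this set.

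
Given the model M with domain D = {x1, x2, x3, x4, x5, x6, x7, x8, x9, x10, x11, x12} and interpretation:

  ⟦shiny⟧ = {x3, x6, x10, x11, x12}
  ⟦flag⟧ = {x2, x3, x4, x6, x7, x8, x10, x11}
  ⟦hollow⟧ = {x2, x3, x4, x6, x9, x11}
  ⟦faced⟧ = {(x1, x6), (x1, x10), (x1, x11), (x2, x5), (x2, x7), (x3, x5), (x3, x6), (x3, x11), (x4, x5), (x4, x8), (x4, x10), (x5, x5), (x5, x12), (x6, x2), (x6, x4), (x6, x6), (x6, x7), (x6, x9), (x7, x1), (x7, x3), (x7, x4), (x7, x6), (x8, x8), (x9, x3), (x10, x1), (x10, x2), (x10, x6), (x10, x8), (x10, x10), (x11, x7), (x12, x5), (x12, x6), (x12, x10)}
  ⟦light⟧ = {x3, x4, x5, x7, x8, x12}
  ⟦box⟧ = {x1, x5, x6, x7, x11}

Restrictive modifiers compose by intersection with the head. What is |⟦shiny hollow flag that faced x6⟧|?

⟦that faced x6⟧ = {x : ⟨x, x6⟩ ∈ ⟦faced⟧} = {x1, x3, x6, x7, x10, x12}
⟦flag⟧ = {x2, x3, x4, x6, x7, x8, x10, x11}
… ∩ ⟦that faced x6⟧ = {x2, x3, x4, x6, x7, x8, x10, x11} ∩ {x1, x3, x6, x7, x10, x12} = {x3, x6, x7, x10}
… ∩ ⟦shiny⟧ = {x3, x6, x7, x10} ∩ {x3, x6, x10, x11, x12} = {x3, x6, x10}
… ∩ ⟦hollow⟧ = {x3, x6, x10} ∩ {x2, x3, x4, x6, x9, x11} = {x3, x6}
⟦shiny hollow flag that faced x6⟧ = {x3, x6}, so the cardinality is 2.

2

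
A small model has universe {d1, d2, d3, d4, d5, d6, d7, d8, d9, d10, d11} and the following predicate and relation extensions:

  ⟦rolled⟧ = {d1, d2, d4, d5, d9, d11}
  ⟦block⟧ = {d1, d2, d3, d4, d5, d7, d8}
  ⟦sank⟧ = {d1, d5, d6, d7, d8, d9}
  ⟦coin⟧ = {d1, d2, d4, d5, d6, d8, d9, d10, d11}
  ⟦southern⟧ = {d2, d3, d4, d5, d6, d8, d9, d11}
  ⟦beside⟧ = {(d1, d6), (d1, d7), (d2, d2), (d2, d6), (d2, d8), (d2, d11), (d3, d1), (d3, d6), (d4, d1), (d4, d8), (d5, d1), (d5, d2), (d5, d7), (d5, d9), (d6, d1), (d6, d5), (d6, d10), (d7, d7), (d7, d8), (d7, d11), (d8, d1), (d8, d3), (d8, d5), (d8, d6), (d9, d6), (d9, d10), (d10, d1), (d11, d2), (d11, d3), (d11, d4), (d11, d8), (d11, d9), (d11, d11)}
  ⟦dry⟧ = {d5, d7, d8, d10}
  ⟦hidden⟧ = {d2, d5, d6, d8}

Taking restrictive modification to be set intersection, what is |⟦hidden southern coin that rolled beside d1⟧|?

⟦that rolled⟧ = ⟦rolled⟧ = {d1, d2, d4, d5, d9, d11}
⟦beside d1⟧ = {x : ⟨x, d1⟩ ∈ ⟦beside⟧} = {d3, d4, d5, d6, d8, d10}
⟦coin⟧ = {d1, d2, d4, d5, d6, d8, d9, d10, d11}
… ∩ ⟦that rolled⟧ = {d1, d2, d4, d5, d6, d8, d9, d10, d11} ∩ {d1, d2, d4, d5, d9, d11} = {d1, d2, d4, d5, d9, d11}
… ∩ ⟦beside d1⟧ = {d1, d2, d4, d5, d9, d11} ∩ {d3, d4, d5, d6, d8, d10} = {d4, d5}
… ∩ ⟦hidden⟧ = {d4, d5} ∩ {d2, d5, d6, d8} = {d5}
… ∩ ⟦southern⟧ = {d5} ∩ {d2, d3, d4, d5, d6, d8, d9, d11} = {d5}
⟦hidden southern coin that rolled beside d1⟧ = {d5}, so the cardinality is 1.

1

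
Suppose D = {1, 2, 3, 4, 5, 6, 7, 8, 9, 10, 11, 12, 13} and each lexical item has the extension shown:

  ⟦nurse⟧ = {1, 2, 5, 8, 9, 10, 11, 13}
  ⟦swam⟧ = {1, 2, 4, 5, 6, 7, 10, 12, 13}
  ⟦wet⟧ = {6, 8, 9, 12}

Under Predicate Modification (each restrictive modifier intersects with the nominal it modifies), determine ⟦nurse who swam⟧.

⟦who swam⟧ = ⟦swam⟧ = {1, 2, 4, 5, 6, 7, 10, 12, 13}
⟦nurse⟧ = {1, 2, 5, 8, 9, 10, 11, 13}
… ∩ ⟦who swam⟧ = {1, 2, 5, 8, 9, 10, 11, 13} ∩ {1, 2, 4, 5, 6, 7, 10, 12, 13} = {1, 2, 5, 10, 13}
So ⟦nurse who swam⟧ = {1, 2, 5, 10, 13}.

{1, 2, 5, 10, 13}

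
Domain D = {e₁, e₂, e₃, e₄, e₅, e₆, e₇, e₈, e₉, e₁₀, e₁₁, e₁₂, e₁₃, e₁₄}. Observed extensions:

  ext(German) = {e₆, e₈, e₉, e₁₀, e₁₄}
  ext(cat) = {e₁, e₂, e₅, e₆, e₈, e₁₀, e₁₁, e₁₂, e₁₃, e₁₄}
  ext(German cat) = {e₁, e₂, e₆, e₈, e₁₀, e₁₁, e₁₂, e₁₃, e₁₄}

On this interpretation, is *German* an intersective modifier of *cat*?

no

⟦German⟧ ∩ ⟦cat⟧ = {e₆, e₈, e₉, e₁₀, e₁₄} ∩ {e₁, e₂, e₅, e₆, e₈, e₁₀, e₁₁, e₁₂, e₁₃, e₁₄} = {e₆, e₈, e₁₀, e₁₄}
Observed ⟦German cat⟧ = {e₁, e₂, e₆, e₈, e₁₀, e₁₁, e₁₂, e₁₃, e₁₄}.
These differ, so the modifier is not intersective in this model.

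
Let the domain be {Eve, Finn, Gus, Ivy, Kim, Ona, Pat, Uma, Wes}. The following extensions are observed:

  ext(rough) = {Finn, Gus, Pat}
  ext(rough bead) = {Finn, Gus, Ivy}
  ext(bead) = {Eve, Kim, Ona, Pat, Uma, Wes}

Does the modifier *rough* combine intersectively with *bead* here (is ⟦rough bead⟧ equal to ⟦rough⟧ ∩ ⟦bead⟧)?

no

⟦rough⟧ ∩ ⟦bead⟧ = {Finn, Gus, Pat} ∩ {Eve, Kim, Ona, Pat, Uma, Wes} = {Pat}
Observed ⟦rough bead⟧ = {Finn, Gus, Ivy}.
These differ, so the modifier is not intersective in this model.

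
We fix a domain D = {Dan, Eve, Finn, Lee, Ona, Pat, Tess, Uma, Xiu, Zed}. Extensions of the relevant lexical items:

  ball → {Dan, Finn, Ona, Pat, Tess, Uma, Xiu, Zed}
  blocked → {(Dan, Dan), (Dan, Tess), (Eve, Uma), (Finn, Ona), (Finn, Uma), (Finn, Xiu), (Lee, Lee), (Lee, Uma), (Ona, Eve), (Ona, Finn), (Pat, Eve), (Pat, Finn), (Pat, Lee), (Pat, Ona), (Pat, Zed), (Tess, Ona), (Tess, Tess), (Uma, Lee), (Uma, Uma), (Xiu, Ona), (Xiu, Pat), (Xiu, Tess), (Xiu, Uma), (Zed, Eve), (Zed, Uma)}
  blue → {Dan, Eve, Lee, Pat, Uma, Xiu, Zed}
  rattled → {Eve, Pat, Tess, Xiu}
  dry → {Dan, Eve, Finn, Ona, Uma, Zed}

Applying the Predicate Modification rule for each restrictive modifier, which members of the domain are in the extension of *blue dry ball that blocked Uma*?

⟦that blocked Uma⟧ = {x : ⟨x, Uma⟩ ∈ ⟦blocked⟧} = {Eve, Finn, Lee, Uma, Xiu, Zed}
⟦ball⟧ = {Dan, Finn, Ona, Pat, Tess, Uma, Xiu, Zed}
… ∩ ⟦that blocked Uma⟧ = {Dan, Finn, Ona, Pat, Tess, Uma, Xiu, Zed} ∩ {Eve, Finn, Lee, Uma, Xiu, Zed} = {Finn, Uma, Xiu, Zed}
… ∩ ⟦blue⟧ = {Finn, Uma, Xiu, Zed} ∩ {Dan, Eve, Lee, Pat, Uma, Xiu, Zed} = {Uma, Xiu, Zed}
… ∩ ⟦dry⟧ = {Uma, Xiu, Zed} ∩ {Dan, Eve, Finn, Ona, Uma, Zed} = {Uma, Zed}
So ⟦blue dry ball that blocked Uma⟧ = {Uma, Zed}.

{Uma, Zed}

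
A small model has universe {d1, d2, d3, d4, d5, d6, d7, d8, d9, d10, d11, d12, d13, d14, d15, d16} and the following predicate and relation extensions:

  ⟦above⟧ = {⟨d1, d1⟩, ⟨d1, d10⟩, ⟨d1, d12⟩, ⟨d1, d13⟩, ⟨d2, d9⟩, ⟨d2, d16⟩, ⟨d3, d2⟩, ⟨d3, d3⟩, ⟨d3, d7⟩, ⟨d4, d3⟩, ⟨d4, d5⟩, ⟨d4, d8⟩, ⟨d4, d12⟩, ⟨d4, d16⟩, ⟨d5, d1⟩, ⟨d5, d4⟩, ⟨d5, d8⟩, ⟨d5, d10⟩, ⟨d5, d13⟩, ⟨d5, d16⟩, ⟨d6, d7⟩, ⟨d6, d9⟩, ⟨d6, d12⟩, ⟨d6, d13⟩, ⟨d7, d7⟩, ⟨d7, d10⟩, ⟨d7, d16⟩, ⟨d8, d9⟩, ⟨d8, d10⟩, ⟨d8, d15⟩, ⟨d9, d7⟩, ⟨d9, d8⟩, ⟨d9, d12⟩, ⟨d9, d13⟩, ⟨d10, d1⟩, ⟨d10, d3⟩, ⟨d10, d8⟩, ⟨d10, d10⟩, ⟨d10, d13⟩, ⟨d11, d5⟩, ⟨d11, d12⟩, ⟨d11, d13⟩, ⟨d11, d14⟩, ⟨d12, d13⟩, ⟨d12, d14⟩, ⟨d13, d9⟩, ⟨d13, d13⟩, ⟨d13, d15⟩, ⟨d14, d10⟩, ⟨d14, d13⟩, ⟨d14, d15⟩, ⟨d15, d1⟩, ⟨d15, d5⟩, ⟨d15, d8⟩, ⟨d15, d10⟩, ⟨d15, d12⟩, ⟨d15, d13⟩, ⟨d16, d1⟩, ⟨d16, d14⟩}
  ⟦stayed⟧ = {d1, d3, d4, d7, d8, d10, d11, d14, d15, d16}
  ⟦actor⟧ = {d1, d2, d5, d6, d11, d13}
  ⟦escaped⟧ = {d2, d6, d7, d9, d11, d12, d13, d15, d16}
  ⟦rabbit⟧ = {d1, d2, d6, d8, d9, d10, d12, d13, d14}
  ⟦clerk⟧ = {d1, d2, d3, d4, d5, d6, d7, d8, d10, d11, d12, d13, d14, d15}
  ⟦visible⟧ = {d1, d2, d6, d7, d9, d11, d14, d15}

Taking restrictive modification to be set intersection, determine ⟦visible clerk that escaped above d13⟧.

{d6, d11, d15}

⟦that escaped⟧ = ⟦escaped⟧ = {d2, d6, d7, d9, d11, d12, d13, d15, d16}
⟦above d13⟧ = {x : ⟨x, d13⟩ ∈ ⟦above⟧} = {d1, d5, d6, d9, d10, d11, d12, d13, d14, d15}
⟦clerk⟧ = {d1, d2, d3, d4, d5, d6, d7, d8, d10, d11, d12, d13, d14, d15}
… ∩ ⟦that escaped⟧ = {d1, d2, d3, d4, d5, d6, d7, d8, d10, d11, d12, d13, d14, d15} ∩ {d2, d6, d7, d9, d11, d12, d13, d15, d16} = {d2, d6, d7, d11, d12, d13, d15}
… ∩ ⟦above d13⟧ = {d2, d6, d7, d11, d12, d13, d15} ∩ {d1, d5, d6, d9, d10, d11, d12, d13, d14, d15} = {d6, d11, d12, d13, d15}
… ∩ ⟦visible⟧ = {d6, d11, d12, d13, d15} ∩ {d1, d2, d6, d7, d9, d11, d14, d15} = {d6, d11, d15}
So ⟦visible clerk that escaped above d13⟧ = {d6, d11, d15}.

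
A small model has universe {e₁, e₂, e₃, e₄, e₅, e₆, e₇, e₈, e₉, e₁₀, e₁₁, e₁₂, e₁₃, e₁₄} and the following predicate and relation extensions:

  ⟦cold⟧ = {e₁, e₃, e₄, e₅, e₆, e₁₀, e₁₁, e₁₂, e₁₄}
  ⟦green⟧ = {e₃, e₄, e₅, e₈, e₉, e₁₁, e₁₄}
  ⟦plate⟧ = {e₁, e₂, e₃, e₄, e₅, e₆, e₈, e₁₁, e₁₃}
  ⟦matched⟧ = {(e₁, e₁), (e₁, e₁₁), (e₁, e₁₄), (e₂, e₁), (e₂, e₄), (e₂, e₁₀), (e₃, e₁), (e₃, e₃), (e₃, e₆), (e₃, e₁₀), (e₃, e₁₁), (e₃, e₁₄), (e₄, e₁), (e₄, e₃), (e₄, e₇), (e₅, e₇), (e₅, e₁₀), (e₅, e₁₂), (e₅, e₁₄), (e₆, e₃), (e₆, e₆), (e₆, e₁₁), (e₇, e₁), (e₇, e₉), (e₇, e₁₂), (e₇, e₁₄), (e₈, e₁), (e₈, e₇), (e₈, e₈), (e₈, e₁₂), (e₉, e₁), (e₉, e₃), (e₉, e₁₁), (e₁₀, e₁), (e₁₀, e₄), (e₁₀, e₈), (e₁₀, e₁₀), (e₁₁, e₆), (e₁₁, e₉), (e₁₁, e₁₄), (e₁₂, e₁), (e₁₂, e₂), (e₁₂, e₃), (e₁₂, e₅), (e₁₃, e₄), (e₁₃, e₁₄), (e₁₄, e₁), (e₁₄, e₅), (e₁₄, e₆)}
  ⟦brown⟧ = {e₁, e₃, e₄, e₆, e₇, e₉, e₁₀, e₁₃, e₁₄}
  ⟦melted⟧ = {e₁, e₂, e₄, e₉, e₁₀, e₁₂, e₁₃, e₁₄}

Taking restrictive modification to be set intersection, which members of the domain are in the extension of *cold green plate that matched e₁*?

{e₃, e₄}

⟦that matched e₁⟧ = {x : ⟨x, e₁⟩ ∈ ⟦matched⟧} = {e₁, e₂, e₃, e₄, e₇, e₈, e₉, e₁₀, e₁₂, e₁₄}
⟦plate⟧ = {e₁, e₂, e₃, e₄, e₅, e₆, e₈, e₁₁, e₁₃}
… ∩ ⟦that matched e₁⟧ = {e₁, e₂, e₃, e₄, e₅, e₆, e₈, e₁₁, e₁₃} ∩ {e₁, e₂, e₃, e₄, e₇, e₈, e₉, e₁₀, e₁₂, e₁₄} = {e₁, e₂, e₃, e₄, e₈}
… ∩ ⟦cold⟧ = {e₁, e₂, e₃, e₄, e₈} ∩ {e₁, e₃, e₄, e₅, e₆, e₁₀, e₁₁, e₁₂, e₁₄} = {e₁, e₃, e₄}
… ∩ ⟦green⟧ = {e₁, e₃, e₄} ∩ {e₃, e₄, e₅, e₈, e₉, e₁₁, e₁₄} = {e₃, e₄}
So ⟦cold green plate that matched e₁⟧ = {e₃, e₄}.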